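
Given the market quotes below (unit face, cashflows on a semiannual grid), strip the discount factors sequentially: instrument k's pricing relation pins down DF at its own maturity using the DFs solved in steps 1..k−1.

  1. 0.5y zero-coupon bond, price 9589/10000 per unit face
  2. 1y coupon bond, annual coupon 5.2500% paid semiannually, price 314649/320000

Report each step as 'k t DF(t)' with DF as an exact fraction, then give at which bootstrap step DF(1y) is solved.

1 1/2 9589/10000
2 1 1167/1250
DF(1y) is solved at step 2

step 1 [0.5y] zero: DF = P = 9589/10000 ≈ 0.958900
step 2 [1y] bond c/2=21/800: DF=(314649/320000 − 21/800·(0.958900))/(1+21/800) = 1167/1250 ≈ 0.933600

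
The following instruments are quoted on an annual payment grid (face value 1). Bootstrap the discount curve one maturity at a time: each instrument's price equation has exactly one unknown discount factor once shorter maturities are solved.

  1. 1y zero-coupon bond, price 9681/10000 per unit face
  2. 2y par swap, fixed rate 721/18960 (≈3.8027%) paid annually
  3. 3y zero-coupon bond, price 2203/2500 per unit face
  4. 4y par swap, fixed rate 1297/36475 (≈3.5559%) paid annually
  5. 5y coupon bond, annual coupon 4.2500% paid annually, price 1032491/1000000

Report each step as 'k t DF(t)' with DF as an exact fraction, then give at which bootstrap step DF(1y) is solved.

1 1 9681/10000
2 2 9279/10000
3 3 2203/2500
4 4 8703/10000
5 5 8417/10000
DF(1y) is solved at step 1

step 1 [1y] zero: DF = P = 9681/10000 ≈ 0.968100
step 2 [2y] swap r/1=721/18960: DF=(1 − 721/18960·(0.968100))/(1+721/18960) = 9279/10000 ≈ 0.927900
step 3 [3y] zero: DF = P = 2203/2500 ≈ 0.881200
step 4 [4y] swap r/1=1297/36475: DF=(1 − 1297/36475·(0.968100+0.927900+0.881200))/(1+1297/36475) = 8703/10000 ≈ 0.870300
step 5 [5y] bond c/1=17/400: DF=(1032491/1000000 − 17/400·(0.968100+0.927900+0.881200+0.870300))/(1+17/400) = 8417/10000 ≈ 0.841700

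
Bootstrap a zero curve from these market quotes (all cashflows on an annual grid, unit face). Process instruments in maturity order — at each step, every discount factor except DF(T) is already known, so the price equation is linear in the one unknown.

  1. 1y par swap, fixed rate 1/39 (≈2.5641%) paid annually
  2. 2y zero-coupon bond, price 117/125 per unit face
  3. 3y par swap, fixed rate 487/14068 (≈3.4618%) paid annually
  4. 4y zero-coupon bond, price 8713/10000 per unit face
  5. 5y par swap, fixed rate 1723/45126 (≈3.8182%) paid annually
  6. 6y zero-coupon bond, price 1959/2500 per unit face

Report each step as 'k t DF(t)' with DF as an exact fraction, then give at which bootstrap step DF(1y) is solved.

1 1 39/40
2 2 117/125
3 3 4513/5000
4 4 8713/10000
5 5 8277/10000
6 6 1959/2500
DF(1y) is solved at step 1

step 1 [1y] swap r/1=1/39: DF=(1 − 1/39·(0))/(1+1/39) = 39/40 ≈ 0.975000
step 2 [2y] zero: DF = P = 117/125 ≈ 0.936000
step 3 [3y] swap r/1=487/14068: DF=(1 − 487/14068·(0.975000+0.936000))/(1+487/14068) = 4513/5000 ≈ 0.902600
step 4 [4y] zero: DF = P = 8713/10000 ≈ 0.871300
step 5 [5y] swap r/1=1723/45126: DF=(1 − 1723/45126·(0.975000+0.936000+0.902600+0.871300))/(1+1723/45126) = 8277/10000 ≈ 0.827700
step 6 [6y] zero: DF = P = 1959/2500 ≈ 0.783600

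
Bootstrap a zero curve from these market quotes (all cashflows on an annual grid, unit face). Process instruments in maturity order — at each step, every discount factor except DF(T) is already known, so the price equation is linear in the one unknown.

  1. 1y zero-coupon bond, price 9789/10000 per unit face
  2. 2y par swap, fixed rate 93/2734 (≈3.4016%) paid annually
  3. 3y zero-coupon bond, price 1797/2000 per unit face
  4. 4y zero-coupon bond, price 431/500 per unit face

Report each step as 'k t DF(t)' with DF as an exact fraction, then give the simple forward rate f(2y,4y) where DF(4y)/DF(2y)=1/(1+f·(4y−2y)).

step 1 [1y] zero: DF = P = 9789/10000 ≈ 0.978900
step 2 [2y] swap r/1=93/2734: DF=(1 − 93/2734·(0.978900))/(1+93/2734) = 9349/10000 ≈ 0.934900
step 3 [3y] zero: DF = P = 1797/2000 ≈ 0.898500
step 4 [4y] zero: DF = P = 431/500 ≈ 0.862000

1 1 9789/10000
2 2 9349/10000
3 3 1797/2000
4 4 431/500
f(2y,4y) = ((9349/10000)/(431/500) − 1)/(2) = 729/17240 ≈ 4.2285%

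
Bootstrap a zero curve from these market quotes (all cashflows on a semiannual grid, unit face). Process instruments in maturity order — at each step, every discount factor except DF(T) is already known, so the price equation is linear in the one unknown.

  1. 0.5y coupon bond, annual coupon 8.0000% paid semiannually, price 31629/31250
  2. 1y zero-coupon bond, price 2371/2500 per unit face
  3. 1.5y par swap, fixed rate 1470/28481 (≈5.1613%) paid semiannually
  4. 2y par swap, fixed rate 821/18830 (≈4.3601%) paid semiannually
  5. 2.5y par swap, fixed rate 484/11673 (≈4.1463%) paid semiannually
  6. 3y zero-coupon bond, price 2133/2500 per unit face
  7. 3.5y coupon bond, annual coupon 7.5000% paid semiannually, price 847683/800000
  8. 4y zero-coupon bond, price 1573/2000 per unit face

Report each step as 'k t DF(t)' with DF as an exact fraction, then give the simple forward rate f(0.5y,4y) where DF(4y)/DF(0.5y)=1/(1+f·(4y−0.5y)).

1 1/2 2433/2500
2 1 2371/2500
3 3/2 1853/2000
4 2 9179/10000
5 5/2 1129/1250
6 3 2133/2500
7 7/2 8217/10000
8 4 1573/2000
f(0.5y,4y) = ((2433/2500)/(1573/2000) − 1)/(7/2) = 3734/55055 ≈ 6.7823%

step 1 [0.5y] bond c/2=1/25: DF=(31629/31250 − 1/25·(0))/(1+1/25) = 2433/2500 ≈ 0.973200
step 2 [1y] zero: DF = P = 2371/2500 ≈ 0.948400
step 3 [1.5y] swap r/2=735/28481: DF=(1 − 735/28481·(0.973200+0.948400))/(1+735/28481) = 1853/2000 ≈ 0.926500
step 4 [2y] swap r/2=821/37660: DF=(1 − 821/37660·(0.973200+0.948400+0.926500))/(1+821/37660) = 9179/10000 ≈ 0.917900
step 5 [2.5y] swap r/2=242/11673: DF=(1 − 242/11673·(0.973200+0.948400+0.926500+0.917900))/(1+242/11673) = 1129/1250 ≈ 0.903200
step 6 [3y] zero: DF = P = 2133/2500 ≈ 0.853200
step 7 [3.5y] bond c/2=3/80: DF=(847683/800000 − 3/80·(0.973200+0.948400+0.926500+0.917900+0.903200+0.853200))/(1+3/80) = 8217/10000 ≈ 0.821700
step 8 [4y] zero: DF = P = 1573/2000 ≈ 0.786500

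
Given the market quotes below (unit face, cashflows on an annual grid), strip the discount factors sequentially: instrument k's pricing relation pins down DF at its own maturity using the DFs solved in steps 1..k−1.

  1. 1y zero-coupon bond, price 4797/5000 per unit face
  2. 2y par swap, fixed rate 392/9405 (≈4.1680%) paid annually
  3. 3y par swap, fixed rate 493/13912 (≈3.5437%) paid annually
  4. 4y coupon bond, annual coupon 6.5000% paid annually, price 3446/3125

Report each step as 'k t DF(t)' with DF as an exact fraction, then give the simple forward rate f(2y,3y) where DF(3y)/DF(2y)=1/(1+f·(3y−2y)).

1 1 4797/5000
2 2 576/625
3 3 4507/5000
4 4 541/625
f(2y,3y) = ((576/625)/(4507/5000) − 1)/(1) = 101/4507 ≈ 2.2410%

step 1 [1y] zero: DF = P = 4797/5000 ≈ 0.959400
step 2 [2y] swap r/1=392/9405: DF=(1 − 392/9405·(0.959400))/(1+392/9405) = 576/625 ≈ 0.921600
step 3 [3y] swap r/1=493/13912: DF=(1 − 493/13912·(0.959400+0.921600))/(1+493/13912) = 4507/5000 ≈ 0.901400
step 4 [4y] bond c/1=13/200: DF=(3446/3125 − 13/200·(0.959400+0.921600+0.901400))/(1+13/200) = 541/625 ≈ 0.865600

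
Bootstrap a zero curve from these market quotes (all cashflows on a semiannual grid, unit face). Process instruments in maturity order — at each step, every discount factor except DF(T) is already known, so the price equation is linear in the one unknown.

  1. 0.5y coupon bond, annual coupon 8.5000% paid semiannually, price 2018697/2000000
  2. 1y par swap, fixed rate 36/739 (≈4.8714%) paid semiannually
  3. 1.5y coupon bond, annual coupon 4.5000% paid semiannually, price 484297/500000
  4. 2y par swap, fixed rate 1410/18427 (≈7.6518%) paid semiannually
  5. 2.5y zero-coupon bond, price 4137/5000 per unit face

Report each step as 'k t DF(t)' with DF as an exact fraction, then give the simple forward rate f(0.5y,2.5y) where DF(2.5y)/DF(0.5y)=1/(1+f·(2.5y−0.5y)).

step 1 [0.5y] bond c/2=17/400: DF=(2018697/2000000 − 17/400·(0))/(1+17/400) = 4841/5000 ≈ 0.968200
step 2 [1y] swap r/2=18/739: DF=(1 − 18/739·(0.968200))/(1+18/739) = 2383/2500 ≈ 0.953200
step 3 [1.5y] bond c/2=9/400: DF=(484297/500000 − 9/400·(0.968200+0.953200))/(1+9/400) = 181/200 ≈ 0.905000
step 4 [2y] swap r/2=705/18427: DF=(1 − 705/18427·(0.968200+0.953200+0.905000))/(1+705/18427) = 859/1000 ≈ 0.859000
step 5 [2.5y] zero: DF = P = 4137/5000 ≈ 0.827400

1 1/2 4841/5000
2 1 2383/2500
3 3/2 181/200
4 2 859/1000
5 5/2 4137/5000
f(0.5y,2.5y) = ((4841/5000)/(4137/5000) − 1)/(2) = 352/4137 ≈ 8.5086%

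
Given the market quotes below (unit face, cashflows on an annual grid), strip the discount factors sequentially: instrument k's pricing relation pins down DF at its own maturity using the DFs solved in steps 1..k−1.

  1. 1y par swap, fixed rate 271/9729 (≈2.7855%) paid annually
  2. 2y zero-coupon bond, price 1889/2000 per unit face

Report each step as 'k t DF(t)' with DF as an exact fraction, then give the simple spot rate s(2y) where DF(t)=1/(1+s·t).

step 1 [1y] swap r/1=271/9729: DF=(1 − 271/9729·(0))/(1+271/9729) = 9729/10000 ≈ 0.972900
step 2 [2y] zero: DF = P = 1889/2000 ≈ 0.944500

1 1 9729/10000
2 2 1889/2000
s(2y) = (1/(1889/2000) − 1)/(2) = 111/3778 ≈ 2.9381%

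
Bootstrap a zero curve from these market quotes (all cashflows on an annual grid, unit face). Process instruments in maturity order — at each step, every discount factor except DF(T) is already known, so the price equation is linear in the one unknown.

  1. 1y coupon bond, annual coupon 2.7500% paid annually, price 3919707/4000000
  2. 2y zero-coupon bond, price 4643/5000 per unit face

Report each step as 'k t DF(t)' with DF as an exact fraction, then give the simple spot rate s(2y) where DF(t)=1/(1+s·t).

step 1 [1y] bond c/1=11/400: DF=(3919707/4000000 − 11/400·(0))/(1+11/400) = 9537/10000 ≈ 0.953700
step 2 [2y] zero: DF = P = 4643/5000 ≈ 0.928600

1 1 9537/10000
2 2 4643/5000
s(2y) = (1/(4643/5000) − 1)/(2) = 357/9286 ≈ 3.8445%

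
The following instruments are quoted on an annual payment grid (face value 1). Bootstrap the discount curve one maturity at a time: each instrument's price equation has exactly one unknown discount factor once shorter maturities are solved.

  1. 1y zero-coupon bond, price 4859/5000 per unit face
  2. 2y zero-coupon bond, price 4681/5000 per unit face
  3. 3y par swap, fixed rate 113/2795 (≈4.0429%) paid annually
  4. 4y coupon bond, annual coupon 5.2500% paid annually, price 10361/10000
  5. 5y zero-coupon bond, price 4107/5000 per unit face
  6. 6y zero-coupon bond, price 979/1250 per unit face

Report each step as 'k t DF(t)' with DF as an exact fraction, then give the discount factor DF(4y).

step 1 [1y] zero: DF = P = 4859/5000 ≈ 0.971800
step 2 [2y] zero: DF = P = 4681/5000 ≈ 0.936200
step 3 [3y] swap r/1=113/2795: DF=(1 − 113/2795·(0.971800+0.936200))/(1+113/2795) = 887/1000 ≈ 0.887000
step 4 [4y] bond c/1=21/400: DF=(10361/10000 − 21/400·(0.971800+0.936200+0.887000))/(1+21/400) = 169/200 ≈ 0.845000
step 5 [5y] zero: DF = P = 4107/5000 ≈ 0.821400
step 6 [6y] zero: DF = P = 979/1250 ≈ 0.783200

1 1 4859/5000
2 2 4681/5000
3 3 887/1000
4 4 169/200
5 5 4107/5000
6 6 979/1250
DF(4y) = 169/200 ≈ 0.845000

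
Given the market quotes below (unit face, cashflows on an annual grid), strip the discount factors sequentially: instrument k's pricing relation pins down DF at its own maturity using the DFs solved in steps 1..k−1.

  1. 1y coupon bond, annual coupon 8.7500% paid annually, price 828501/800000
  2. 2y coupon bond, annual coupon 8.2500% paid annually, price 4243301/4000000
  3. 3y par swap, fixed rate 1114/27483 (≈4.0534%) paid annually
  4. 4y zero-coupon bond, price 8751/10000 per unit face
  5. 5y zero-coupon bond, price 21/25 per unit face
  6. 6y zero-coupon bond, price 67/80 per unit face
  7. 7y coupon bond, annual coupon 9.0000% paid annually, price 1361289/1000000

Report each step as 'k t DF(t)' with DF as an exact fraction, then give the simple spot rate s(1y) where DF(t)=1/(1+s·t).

1 1 9523/10000
2 2 4537/5000
3 3 4443/5000
4 4 8751/10000
5 5 21/25
6 6 67/80
7 7 507/625
s(1y) = (1/(9523/10000) − 1)/(1) = 477/9523 ≈ 5.0089%

step 1 [1y] bond c/1=7/80: DF=(828501/800000 − 7/80·(0))/(1+7/80) = 9523/10000 ≈ 0.952300
step 2 [2y] bond c/1=33/400: DF=(4243301/4000000 − 33/400·(0.952300))/(1+33/400) = 4537/5000 ≈ 0.907400
step 3 [3y] swap r/1=1114/27483: DF=(1 − 1114/27483·(0.952300+0.907400))/(1+1114/27483) = 4443/5000 ≈ 0.888600
step 4 [4y] zero: DF = P = 8751/10000 ≈ 0.875100
step 5 [5y] zero: DF = P = 21/25 ≈ 0.840000
step 6 [6y] zero: DF = P = 67/80 ≈ 0.837500
step 7 [7y] bond c/1=9/100: DF=(1361289/1000000 − 9/100·(0.952300+0.907400+0.888600+0.875100+0.840000+0.837500))/(1+9/100) = 507/625 ≈ 0.811200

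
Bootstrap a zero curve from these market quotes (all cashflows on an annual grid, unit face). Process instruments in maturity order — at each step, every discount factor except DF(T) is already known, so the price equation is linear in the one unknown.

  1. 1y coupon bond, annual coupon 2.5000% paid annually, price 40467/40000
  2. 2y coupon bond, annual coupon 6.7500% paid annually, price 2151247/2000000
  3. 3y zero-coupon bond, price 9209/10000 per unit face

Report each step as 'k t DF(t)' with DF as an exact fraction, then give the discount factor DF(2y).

1 1 987/1000
2 2 2363/2500
3 3 9209/10000
DF(2y) = 2363/2500 ≈ 0.945200

step 1 [1y] bond c/1=1/40: DF=(40467/40000 − 1/40·(0))/(1+1/40) = 987/1000 ≈ 0.987000
step 2 [2y] bond c/1=27/400: DF=(2151247/2000000 − 27/400·(0.987000))/(1+27/400) = 2363/2500 ≈ 0.945200
step 3 [3y] zero: DF = P = 9209/10000 ≈ 0.920900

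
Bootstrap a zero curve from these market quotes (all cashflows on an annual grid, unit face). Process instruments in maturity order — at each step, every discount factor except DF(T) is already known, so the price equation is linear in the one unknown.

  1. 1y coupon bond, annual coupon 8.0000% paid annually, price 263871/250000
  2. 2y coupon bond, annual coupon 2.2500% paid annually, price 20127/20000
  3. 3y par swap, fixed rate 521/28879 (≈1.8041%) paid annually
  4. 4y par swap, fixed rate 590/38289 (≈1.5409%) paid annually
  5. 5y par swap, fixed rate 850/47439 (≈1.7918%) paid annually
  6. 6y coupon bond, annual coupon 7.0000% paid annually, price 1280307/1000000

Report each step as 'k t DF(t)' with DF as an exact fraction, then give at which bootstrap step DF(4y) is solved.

1 1 9773/10000
2 2 9627/10000
3 3 9479/10000
4 4 941/1000
5 5 183/200
6 6 4431/5000
DF(4y) is solved at step 4

step 1 [1y] bond c/1=2/25: DF=(263871/250000 − 2/25·(0))/(1+2/25) = 9773/10000 ≈ 0.977300
step 2 [2y] bond c/1=9/400: DF=(20127/20000 − 9/400·(0.977300))/(1+9/400) = 9627/10000 ≈ 0.962700
step 3 [3y] swap r/1=521/28879: DF=(1 − 521/28879·(0.977300+0.962700))/(1+521/28879) = 9479/10000 ≈ 0.947900
step 4 [4y] swap r/1=590/38289: DF=(1 − 590/38289·(0.977300+0.962700+0.947900))/(1+590/38289) = 941/1000 ≈ 0.941000
step 5 [5y] swap r/1=850/47439: DF=(1 − 850/47439·(0.977300+0.962700+0.947900+0.941000))/(1+850/47439) = 183/200 ≈ 0.915000
step 6 [6y] bond c/1=7/100: DF=(1280307/1000000 − 7/100·(0.977300+0.962700+0.947900+0.941000+0.915000))/(1+7/100) = 4431/5000 ≈ 0.886200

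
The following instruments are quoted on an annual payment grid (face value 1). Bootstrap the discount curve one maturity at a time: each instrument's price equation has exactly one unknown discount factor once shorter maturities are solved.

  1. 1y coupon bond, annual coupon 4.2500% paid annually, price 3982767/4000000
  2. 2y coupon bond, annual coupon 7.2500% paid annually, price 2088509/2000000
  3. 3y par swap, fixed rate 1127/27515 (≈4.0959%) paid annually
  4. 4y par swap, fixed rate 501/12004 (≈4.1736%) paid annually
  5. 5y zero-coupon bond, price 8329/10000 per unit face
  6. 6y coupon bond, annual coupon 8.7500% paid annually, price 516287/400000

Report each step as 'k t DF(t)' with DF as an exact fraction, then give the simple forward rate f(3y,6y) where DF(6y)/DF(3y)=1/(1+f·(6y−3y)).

1 1 9551/10000
2 2 9091/10000
3 3 8873/10000
4 4 8497/10000
5 5 8329/10000
6 6 8301/10000
f(3y,6y) = ((8873/10000)/(8301/10000) − 1)/(3) = 572/24903 ≈ 2.2969%

step 1 [1y] bond c/1=17/400: DF=(3982767/4000000 − 17/400·(0))/(1+17/400) = 9551/10000 ≈ 0.955100
step 2 [2y] bond c/1=29/400: DF=(2088509/2000000 − 29/400·(0.955100))/(1+29/400) = 9091/10000 ≈ 0.909100
step 3 [3y] swap r/1=1127/27515: DF=(1 − 1127/27515·(0.955100+0.909100))/(1+1127/27515) = 8873/10000 ≈ 0.887300
step 4 [4y] swap r/1=501/12004: DF=(1 − 501/12004·(0.955100+0.909100+0.887300))/(1+501/12004) = 8497/10000 ≈ 0.849700
step 5 [5y] zero: DF = P = 8329/10000 ≈ 0.832900
step 6 [6y] bond c/1=7/80: DF=(516287/400000 − 7/80·(0.955100+0.909100+0.887300+0.849700+0.832900))/(1+7/80) = 8301/10000 ≈ 0.830100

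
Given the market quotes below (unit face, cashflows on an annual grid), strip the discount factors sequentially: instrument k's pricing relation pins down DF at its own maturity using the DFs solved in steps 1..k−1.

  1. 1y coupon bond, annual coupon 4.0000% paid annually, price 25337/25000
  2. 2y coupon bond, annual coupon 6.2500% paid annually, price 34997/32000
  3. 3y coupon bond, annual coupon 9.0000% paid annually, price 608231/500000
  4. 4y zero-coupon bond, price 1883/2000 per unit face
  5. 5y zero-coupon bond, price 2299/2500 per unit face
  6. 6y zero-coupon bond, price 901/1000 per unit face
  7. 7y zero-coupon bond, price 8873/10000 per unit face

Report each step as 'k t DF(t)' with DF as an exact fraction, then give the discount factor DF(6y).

step 1 [1y] bond c/1=1/25: DF=(25337/25000 − 1/25·(0))/(1+1/25) = 1949/2000 ≈ 0.974500
step 2 [2y] bond c/1=1/16: DF=(34997/32000 − 1/16·(0.974500))/(1+1/16) = 243/250 ≈ 0.972000
step 3 [3y] bond c/1=9/100: DF=(608231/500000 − 9/100·(0.974500+0.972000))/(1+9/100) = 9553/10000 ≈ 0.955300
step 4 [4y] zero: DF = P = 1883/2000 ≈ 0.941500
step 5 [5y] zero: DF = P = 2299/2500 ≈ 0.919600
step 6 [6y] zero: DF = P = 901/1000 ≈ 0.901000
step 7 [7y] zero: DF = P = 8873/10000 ≈ 0.887300

1 1 1949/2000
2 2 243/250
3 3 9553/10000
4 4 1883/2000
5 5 2299/2500
6 6 901/1000
7 7 8873/10000
DF(6y) = 901/1000 ≈ 0.901000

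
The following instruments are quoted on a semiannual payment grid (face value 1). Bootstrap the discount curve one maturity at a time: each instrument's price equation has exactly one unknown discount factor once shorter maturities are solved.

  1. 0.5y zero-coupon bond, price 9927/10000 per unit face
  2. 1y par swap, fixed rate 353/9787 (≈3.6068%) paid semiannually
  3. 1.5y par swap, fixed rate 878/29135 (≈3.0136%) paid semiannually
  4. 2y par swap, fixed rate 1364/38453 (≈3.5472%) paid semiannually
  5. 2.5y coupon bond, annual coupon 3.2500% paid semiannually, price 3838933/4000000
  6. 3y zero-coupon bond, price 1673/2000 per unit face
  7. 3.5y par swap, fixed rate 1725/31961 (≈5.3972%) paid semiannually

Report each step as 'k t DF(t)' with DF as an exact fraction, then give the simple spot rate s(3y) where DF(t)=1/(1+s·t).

1 1/2 9927/10000
2 1 9647/10000
3 3/2 9561/10000
4 2 4659/5000
5 5/2 8829/10000
6 3 1673/2000
7 7/2 331/400
s(3y) = (1/(1673/2000) − 1)/(3) = 109/1673 ≈ 6.5152%

step 1 [0.5y] zero: DF = P = 9927/10000 ≈ 0.992700
step 2 [1y] swap r/2=353/19574: DF=(1 − 353/19574·(0.992700))/(1+353/19574) = 9647/10000 ≈ 0.964700
step 3 [1.5y] swap r/2=439/29135: DF=(1 − 439/29135·(0.992700+0.964700))/(1+439/29135) = 9561/10000 ≈ 0.956100
step 4 [2y] swap r/2=682/38453: DF=(1 − 682/38453·(0.992700+0.964700+0.956100))/(1+682/38453) = 4659/5000 ≈ 0.931800
step 5 [2.5y] bond c/2=13/800: DF=(3838933/4000000 − 13/800·(0.992700+0.964700+0.956100+0.931800))/(1+13/800) = 8829/10000 ≈ 0.882900
step 6 [3y] zero: DF = P = 1673/2000 ≈ 0.836500
step 7 [3.5y] swap r/2=1725/63922: DF=(1 − 1725/63922·(0.992700+0.964700+0.956100+0.931800+0.882900+0.836500))/(1+1725/63922) = 331/400 ≈ 0.827500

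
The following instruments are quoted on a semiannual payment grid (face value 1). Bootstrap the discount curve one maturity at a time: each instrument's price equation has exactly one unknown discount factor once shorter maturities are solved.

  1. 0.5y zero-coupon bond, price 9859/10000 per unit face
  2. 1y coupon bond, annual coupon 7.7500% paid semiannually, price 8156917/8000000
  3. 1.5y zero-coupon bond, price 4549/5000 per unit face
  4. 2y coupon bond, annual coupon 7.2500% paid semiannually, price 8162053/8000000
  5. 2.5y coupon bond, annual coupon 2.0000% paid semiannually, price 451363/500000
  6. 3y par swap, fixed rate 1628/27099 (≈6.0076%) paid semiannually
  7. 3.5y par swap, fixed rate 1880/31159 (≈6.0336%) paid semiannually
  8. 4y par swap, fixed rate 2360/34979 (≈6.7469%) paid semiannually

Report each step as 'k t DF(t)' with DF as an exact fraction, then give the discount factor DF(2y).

step 1 [0.5y] zero: DF = P = 9859/10000 ≈ 0.985900
step 2 [1y] bond c/2=31/800: DF=(8156917/8000000 − 31/800·(0.985900))/(1+31/800) = 1181/1250 ≈ 0.944800
step 3 [1.5y] zero: DF = P = 4549/5000 ≈ 0.909800
step 4 [2y] bond c/2=29/800: DF=(8162053/8000000 − 29/800·(0.985900+0.944800+0.909800))/(1+29/800) = 2213/2500 ≈ 0.885200
step 5 [2.5y] bond c/2=1/100: DF=(451363/500000 − 1/100·(0.985900+0.944800+0.909800+0.885200))/(1+1/100) = 8569/10000 ≈ 0.856900
step 6 [3y] swap r/2=814/27099: DF=(1 − 814/27099·(0.985900+0.944800+0.909800+0.885200+0.856900))/(1+814/27099) = 2093/2500 ≈ 0.837200
step 7 [3.5y] swap r/2=940/31159: DF=(1 − 940/31159·(0.985900+0.944800+0.909800+0.885200+0.856900+0.837200))/(1+940/31159) = 203/250 ≈ 0.812000
step 8 [4y] swap r/2=1180/34979: DF=(1 − 1180/34979·(0.985900+0.944800+0.909800+0.885200+0.856900+0.837200+0.812000))/(1+1180/34979) = 191/250 ≈ 0.764000

1 1/2 9859/10000
2 1 1181/1250
3 3/2 4549/5000
4 2 2213/2500
5 5/2 8569/10000
6 3 2093/2500
7 7/2 203/250
8 4 191/250
DF(2y) = 2213/2500 ≈ 0.885200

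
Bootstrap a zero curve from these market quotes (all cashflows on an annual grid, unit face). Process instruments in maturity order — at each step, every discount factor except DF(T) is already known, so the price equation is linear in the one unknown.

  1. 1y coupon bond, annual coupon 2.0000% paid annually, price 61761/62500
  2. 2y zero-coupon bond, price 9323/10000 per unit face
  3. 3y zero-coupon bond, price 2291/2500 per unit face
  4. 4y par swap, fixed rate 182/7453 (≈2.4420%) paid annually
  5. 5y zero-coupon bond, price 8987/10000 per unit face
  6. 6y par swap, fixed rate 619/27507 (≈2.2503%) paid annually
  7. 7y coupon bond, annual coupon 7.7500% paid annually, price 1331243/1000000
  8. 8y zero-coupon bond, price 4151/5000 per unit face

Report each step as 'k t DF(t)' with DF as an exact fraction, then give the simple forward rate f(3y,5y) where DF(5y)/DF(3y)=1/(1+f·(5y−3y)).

1 1 1211/1250
2 2 9323/10000
3 3 2291/2500
4 4 909/1000
5 5 8987/10000
6 6 4381/5000
7 7 4199/5000
8 8 4151/5000
f(3y,5y) = ((2291/2500)/(8987/10000) − 1)/(2) = 177/17974 ≈ 0.9848%

step 1 [1y] bond c/1=1/50: DF=(61761/62500 − 1/50·(0))/(1+1/50) = 1211/1250 ≈ 0.968800
step 2 [2y] zero: DF = P = 9323/10000 ≈ 0.932300
step 3 [3y] zero: DF = P = 2291/2500 ≈ 0.916400
step 4 [4y] swap r/1=182/7453: DF=(1 − 182/7453·(0.968800+0.932300+0.916400))/(1+182/7453) = 909/1000 ≈ 0.909000
step 5 [5y] zero: DF = P = 8987/10000 ≈ 0.898700
step 6 [6y] swap r/1=619/27507: DF=(1 − 619/27507·(0.968800+0.932300+0.916400+0.909000+0.898700))/(1+619/27507) = 4381/5000 ≈ 0.876200
step 7 [7y] bond c/1=31/400: DF=(1331243/1000000 − 31/400·(0.968800+0.932300+0.916400+0.909000+0.898700+0.876200))/(1+31/400) = 4199/5000 ≈ 0.839800
step 8 [8y] zero: DF = P = 4151/5000 ≈ 0.830200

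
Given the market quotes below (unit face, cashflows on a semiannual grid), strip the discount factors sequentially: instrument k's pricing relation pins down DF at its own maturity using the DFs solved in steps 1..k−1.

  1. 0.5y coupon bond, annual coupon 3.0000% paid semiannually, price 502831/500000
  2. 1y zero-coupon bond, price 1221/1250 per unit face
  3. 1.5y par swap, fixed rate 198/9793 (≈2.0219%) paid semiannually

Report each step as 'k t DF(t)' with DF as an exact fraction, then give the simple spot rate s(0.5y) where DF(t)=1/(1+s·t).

step 1 [0.5y] bond c/2=3/200: DF=(502831/500000 − 3/200·(0))/(1+3/200) = 2477/2500 ≈ 0.990800
step 2 [1y] zero: DF = P = 1221/1250 ≈ 0.976800
step 3 [1.5y] swap r/2=99/9793: DF=(1 − 99/9793·(0.990800+0.976800))/(1+99/9793) = 9703/10000 ≈ 0.970300

1 1/2 2477/2500
2 1 1221/1250
3 3/2 9703/10000
s(0.5y) = (1/(2477/2500) − 1)/(1/2) = 46/2477 ≈ 1.8571%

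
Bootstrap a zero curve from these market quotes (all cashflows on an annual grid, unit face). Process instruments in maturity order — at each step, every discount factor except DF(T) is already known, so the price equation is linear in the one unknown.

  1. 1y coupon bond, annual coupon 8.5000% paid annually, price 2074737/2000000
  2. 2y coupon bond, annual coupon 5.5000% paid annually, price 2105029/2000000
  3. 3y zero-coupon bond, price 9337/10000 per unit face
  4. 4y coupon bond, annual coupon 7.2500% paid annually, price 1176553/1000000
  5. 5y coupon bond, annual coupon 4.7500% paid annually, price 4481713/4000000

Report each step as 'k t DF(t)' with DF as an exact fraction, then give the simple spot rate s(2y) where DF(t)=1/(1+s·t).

1 1 9561/10000
2 2 4739/5000
3 3 9337/10000
4 4 2263/2500
5 5 8999/10000
s(2y) = (1/(4739/5000) − 1)/(2) = 261/9478 ≈ 2.7537%

step 1 [1y] bond c/1=17/200: DF=(2074737/2000000 − 17/200·(0))/(1+17/200) = 9561/10000 ≈ 0.956100
step 2 [2y] bond c/1=11/200: DF=(2105029/2000000 − 11/200·(0.956100))/(1+11/200) = 4739/5000 ≈ 0.947800
step 3 [3y] zero: DF = P = 9337/10000 ≈ 0.933700
step 4 [4y] bond c/1=29/400: DF=(1176553/1000000 − 29/400·(0.956100+0.947800+0.933700))/(1+29/400) = 2263/2500 ≈ 0.905200
step 5 [5y] bond c/1=19/400: DF=(4481713/4000000 − 19/400·(0.956100+0.947800+0.933700+0.905200))/(1+19/400) = 8999/10000 ≈ 0.899900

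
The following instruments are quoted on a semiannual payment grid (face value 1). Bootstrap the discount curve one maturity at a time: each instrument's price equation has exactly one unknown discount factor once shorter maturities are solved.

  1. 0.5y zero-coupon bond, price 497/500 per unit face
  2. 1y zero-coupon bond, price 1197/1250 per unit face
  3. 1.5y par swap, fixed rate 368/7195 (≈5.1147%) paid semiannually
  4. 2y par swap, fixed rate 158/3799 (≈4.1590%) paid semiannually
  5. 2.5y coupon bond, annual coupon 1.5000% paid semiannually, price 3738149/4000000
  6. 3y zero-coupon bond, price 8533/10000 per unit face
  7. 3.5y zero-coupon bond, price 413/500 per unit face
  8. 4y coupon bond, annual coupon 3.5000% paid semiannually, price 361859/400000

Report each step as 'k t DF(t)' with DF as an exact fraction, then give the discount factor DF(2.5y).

step 1 [0.5y] zero: DF = P = 497/500 ≈ 0.994000
step 2 [1y] zero: DF = P = 1197/1250 ≈ 0.957600
step 3 [1.5y] swap r/2=184/7195: DF=(1 − 184/7195·(0.994000+0.957600))/(1+184/7195) = 579/625 ≈ 0.926400
step 4 [2y] swap r/2=79/3799: DF=(1 − 79/3799·(0.994000+0.957600+0.926400))/(1+79/3799) = 921/1000 ≈ 0.921000
step 5 [2.5y] bond c/2=3/400: DF=(3738149/4000000 − 3/400·(0.994000+0.957600+0.926400+0.921000))/(1+3/400) = 8993/10000 ≈ 0.899300
step 6 [3y] zero: DF = P = 8533/10000 ≈ 0.853300
step 7 [3.5y] zero: DF = P = 413/500 ≈ 0.826000
step 8 [4y] bond c/2=7/400: DF=(361859/400000 − 7/400·(0.994000+0.957600+0.926400+0.921000+0.899300+0.853300+0.826000))/(1+7/400) = 3897/5000 ≈ 0.779400

1 1/2 497/500
2 1 1197/1250
3 3/2 579/625
4 2 921/1000
5 5/2 8993/10000
6 3 8533/10000
7 7/2 413/500
8 4 3897/5000
DF(2.5y) = 8993/10000 ≈ 0.899300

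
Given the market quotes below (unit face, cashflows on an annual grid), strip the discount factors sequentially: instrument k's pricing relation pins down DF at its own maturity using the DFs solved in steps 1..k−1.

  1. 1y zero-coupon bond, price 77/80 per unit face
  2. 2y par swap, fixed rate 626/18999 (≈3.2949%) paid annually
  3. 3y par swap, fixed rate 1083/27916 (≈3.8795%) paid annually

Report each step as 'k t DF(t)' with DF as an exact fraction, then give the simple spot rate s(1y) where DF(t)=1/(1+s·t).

1 1 77/80
2 2 4687/5000
3 3 8917/10000
s(1y) = (1/(77/80) − 1)/(1) = 3/77 ≈ 3.8961%

step 1 [1y] zero: DF = P = 77/80 ≈ 0.962500
step 2 [2y] swap r/1=626/18999: DF=(1 − 626/18999·(0.962500))/(1+626/18999) = 4687/5000 ≈ 0.937400
step 3 [3y] swap r/1=1083/27916: DF=(1 − 1083/27916·(0.962500+0.937400))/(1+1083/27916) = 8917/10000 ≈ 0.891700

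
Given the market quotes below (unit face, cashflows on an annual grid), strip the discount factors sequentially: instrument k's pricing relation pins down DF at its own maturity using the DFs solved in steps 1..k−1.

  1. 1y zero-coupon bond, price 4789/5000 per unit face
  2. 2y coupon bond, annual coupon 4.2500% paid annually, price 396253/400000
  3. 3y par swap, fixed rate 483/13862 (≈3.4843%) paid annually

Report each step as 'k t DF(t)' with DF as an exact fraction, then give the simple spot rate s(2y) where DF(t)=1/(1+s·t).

step 1 [1y] zero: DF = P = 4789/5000 ≈ 0.957800
step 2 [2y] bond c/1=17/400: DF=(396253/400000 − 17/400·(0.957800))/(1+17/400) = 1139/1250 ≈ 0.911200
step 3 [3y] swap r/1=483/13862: DF=(1 − 483/13862·(0.957800+0.911200))/(1+483/13862) = 4517/5000 ≈ 0.903400

1 1 4789/5000
2 2 1139/1250
3 3 4517/5000
s(2y) = (1/(1139/1250) − 1)/(2) = 111/2278 ≈ 4.8727%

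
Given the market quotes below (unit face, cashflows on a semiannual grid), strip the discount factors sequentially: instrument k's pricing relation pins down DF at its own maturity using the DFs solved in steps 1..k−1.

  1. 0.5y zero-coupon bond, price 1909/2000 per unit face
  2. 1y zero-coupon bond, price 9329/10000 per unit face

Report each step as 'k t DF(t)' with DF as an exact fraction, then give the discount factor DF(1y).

step 1 [0.5y] zero: DF = P = 1909/2000 ≈ 0.954500
step 2 [1y] zero: DF = P = 9329/10000 ≈ 0.932900

1 1/2 1909/2000
2 1 9329/10000
DF(1y) = 9329/10000 ≈ 0.932900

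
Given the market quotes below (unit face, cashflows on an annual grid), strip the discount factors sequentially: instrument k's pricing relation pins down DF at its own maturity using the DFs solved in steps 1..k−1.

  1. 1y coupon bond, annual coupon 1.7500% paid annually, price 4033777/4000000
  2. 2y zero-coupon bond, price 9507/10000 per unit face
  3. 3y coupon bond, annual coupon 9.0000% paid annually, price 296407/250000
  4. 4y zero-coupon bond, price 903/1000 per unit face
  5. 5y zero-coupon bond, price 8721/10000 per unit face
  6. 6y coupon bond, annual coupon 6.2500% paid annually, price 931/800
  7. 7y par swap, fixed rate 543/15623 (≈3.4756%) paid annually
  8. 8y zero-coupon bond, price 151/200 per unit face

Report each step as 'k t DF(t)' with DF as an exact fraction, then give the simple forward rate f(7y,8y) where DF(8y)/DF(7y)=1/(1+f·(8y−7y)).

step 1 [1y] bond c/1=7/400: DF=(4033777/4000000 − 7/400·(0))/(1+7/400) = 9911/10000 ≈ 0.991100
step 2 [2y] zero: DF = P = 9507/10000 ≈ 0.950700
step 3 [3y] bond c/1=9/100: DF=(296407/250000 − 9/100·(0.991100+0.950700))/(1+9/100) = 4637/5000 ≈ 0.927400
step 4 [4y] zero: DF = P = 903/1000 ≈ 0.903000
step 5 [5y] zero: DF = P = 8721/10000 ≈ 0.872100
step 6 [6y] bond c/1=1/16: DF=(931/800 − 1/16·(0.991100+0.950700+0.927400+0.903000+0.872100))/(1+1/16) = 8221/10000 ≈ 0.822100
step 7 [7y] swap r/1=543/15623: DF=(1 − 543/15623·(0.991100+0.950700+0.927400+0.903000+0.872100+0.822100))/(1+543/15623) = 1957/2500 ≈ 0.782800
step 8 [8y] zero: DF = P = 151/200 ≈ 0.755000

1 1 9911/10000
2 2 9507/10000
3 3 4637/5000
4 4 903/1000
5 5 8721/10000
6 6 8221/10000
7 7 1957/2500
8 8 151/200
f(7y,8y) = ((1957/2500)/(151/200) − 1)/(1) = 139/3775 ≈ 3.6821%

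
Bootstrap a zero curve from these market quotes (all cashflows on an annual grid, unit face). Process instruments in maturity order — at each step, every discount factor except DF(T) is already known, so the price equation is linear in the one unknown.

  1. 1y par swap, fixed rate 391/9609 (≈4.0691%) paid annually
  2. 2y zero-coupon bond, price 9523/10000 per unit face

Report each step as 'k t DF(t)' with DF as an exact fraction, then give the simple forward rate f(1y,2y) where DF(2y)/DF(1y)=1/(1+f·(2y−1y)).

1 1 9609/10000
2 2 9523/10000
f(1y,2y) = ((9609/10000)/(9523/10000) − 1)/(1) = 86/9523 ≈ 0.9031%

step 1 [1y] swap r/1=391/9609: DF=(1 − 391/9609·(0))/(1+391/9609) = 9609/10000 ≈ 0.960900
step 2 [2y] zero: DF = P = 9523/10000 ≈ 0.952300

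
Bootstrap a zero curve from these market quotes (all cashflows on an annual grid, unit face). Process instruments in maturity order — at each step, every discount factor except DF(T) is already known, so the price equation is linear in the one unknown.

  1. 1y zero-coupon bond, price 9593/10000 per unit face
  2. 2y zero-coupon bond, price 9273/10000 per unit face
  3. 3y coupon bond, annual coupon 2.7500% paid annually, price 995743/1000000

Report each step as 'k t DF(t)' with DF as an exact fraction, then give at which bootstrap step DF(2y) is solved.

1 1 9593/10000
2 2 9273/10000
3 3 4593/5000
DF(2y) is solved at step 2

step 1 [1y] zero: DF = P = 9593/10000 ≈ 0.959300
step 2 [2y] zero: DF = P = 9273/10000 ≈ 0.927300
step 3 [3y] bond c/1=11/400: DF=(995743/1000000 − 11/400·(0.959300+0.927300))/(1+11/400) = 4593/5000 ≈ 0.918600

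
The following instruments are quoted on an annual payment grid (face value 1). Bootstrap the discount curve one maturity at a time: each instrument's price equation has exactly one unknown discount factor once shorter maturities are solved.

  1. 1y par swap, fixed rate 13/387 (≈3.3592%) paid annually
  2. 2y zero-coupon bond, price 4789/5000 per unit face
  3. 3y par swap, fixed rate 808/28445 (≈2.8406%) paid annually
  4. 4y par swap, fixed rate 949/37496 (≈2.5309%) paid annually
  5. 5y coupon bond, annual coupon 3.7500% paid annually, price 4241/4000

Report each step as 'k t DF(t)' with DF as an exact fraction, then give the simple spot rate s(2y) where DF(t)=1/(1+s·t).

step 1 [1y] swap r/1=13/387: DF=(1 − 13/387·(0))/(1+13/387) = 387/400 ≈ 0.967500
step 2 [2y] zero: DF = P = 4789/5000 ≈ 0.957800
step 3 [3y] swap r/1=808/28445: DF=(1 − 808/28445·(0.967500+0.957800))/(1+808/28445) = 1149/1250 ≈ 0.919200
step 4 [4y] swap r/1=949/37496: DF=(1 − 949/37496·(0.967500+0.957800+0.919200))/(1+949/37496) = 9051/10000 ≈ 0.905100
step 5 [5y] bond c/1=3/80: DF=(4241/4000 − 3/80·(0.967500+0.957800+0.919200+0.905100))/(1+3/80) = 554/625 ≈ 0.886400

1 1 387/400
2 2 4789/5000
3 3 1149/1250
4 4 9051/10000
5 5 554/625
s(2y) = (1/(4789/5000) − 1)/(2) = 211/9578 ≈ 2.2030%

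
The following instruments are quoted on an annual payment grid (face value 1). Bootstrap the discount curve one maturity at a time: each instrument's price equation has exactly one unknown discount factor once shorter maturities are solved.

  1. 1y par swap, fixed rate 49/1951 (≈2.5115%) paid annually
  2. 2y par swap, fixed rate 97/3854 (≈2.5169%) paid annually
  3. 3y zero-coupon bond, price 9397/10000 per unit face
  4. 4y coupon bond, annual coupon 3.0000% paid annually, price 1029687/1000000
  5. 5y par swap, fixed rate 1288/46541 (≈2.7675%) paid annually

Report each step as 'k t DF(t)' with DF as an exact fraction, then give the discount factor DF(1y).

1 1 1951/2000
2 2 1903/2000
3 3 9397/10000
4 4 4581/5000
5 5 1089/1250
DF(1y) = 1951/2000 ≈ 0.975500

step 1 [1y] swap r/1=49/1951: DF=(1 − 49/1951·(0))/(1+49/1951) = 1951/2000 ≈ 0.975500
step 2 [2y] swap r/1=97/3854: DF=(1 − 97/3854·(0.975500))/(1+97/3854) = 1903/2000 ≈ 0.951500
step 3 [3y] zero: DF = P = 9397/10000 ≈ 0.939700
step 4 [4y] bond c/1=3/100: DF=(1029687/1000000 − 3/100·(0.975500+0.951500+0.939700))/(1+3/100) = 4581/5000 ≈ 0.916200
step 5 [5y] swap r/1=1288/46541: DF=(1 − 1288/46541·(0.975500+0.951500+0.939700+0.916200))/(1+1288/46541) = 1089/1250 ≈ 0.871200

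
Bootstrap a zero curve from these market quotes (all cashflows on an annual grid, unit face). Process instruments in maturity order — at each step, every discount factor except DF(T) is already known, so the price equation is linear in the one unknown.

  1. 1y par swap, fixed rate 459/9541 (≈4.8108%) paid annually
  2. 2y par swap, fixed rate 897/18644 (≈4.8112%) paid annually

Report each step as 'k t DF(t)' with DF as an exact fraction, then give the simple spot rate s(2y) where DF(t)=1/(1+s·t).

step 1 [1y] swap r/1=459/9541: DF=(1 − 459/9541·(0))/(1+459/9541) = 9541/10000 ≈ 0.954100
step 2 [2y] swap r/1=897/18644: DF=(1 − 897/18644·(0.954100))/(1+897/18644) = 9103/10000 ≈ 0.910300

1 1 9541/10000
2 2 9103/10000
s(2y) = (1/(9103/10000) − 1)/(2) = 897/18206 ≈ 4.9269%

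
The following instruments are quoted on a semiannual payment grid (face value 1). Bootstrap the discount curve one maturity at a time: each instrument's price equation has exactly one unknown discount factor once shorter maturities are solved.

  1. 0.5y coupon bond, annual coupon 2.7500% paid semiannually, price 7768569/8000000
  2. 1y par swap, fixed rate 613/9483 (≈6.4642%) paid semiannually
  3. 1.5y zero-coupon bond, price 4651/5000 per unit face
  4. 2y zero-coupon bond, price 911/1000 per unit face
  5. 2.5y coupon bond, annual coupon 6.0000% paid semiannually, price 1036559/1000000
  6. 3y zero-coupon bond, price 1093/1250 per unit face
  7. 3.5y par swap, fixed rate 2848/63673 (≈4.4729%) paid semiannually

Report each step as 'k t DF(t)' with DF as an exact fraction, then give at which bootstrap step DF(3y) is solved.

step 1 [0.5y] bond c/2=11/800: DF=(7768569/8000000 − 11/800·(0))/(1+11/800) = 9579/10000 ≈ 0.957900
step 2 [1y] swap r/2=613/18966: DF=(1 − 613/18966·(0.957900))/(1+613/18966) = 9387/10000 ≈ 0.938700
step 3 [1.5y] zero: DF = P = 4651/5000 ≈ 0.930200
step 4 [2y] zero: DF = P = 911/1000 ≈ 0.911000
step 5 [2.5y] bond c/2=3/100: DF=(1036559/1000000 − 3/100·(0.957900+0.938700+0.930200+0.911000))/(1+3/100) = 359/400 ≈ 0.897500
step 6 [3y] zero: DF = P = 1093/1250 ≈ 0.874400
step 7 [3.5y] swap r/2=1424/63673: DF=(1 − 1424/63673·(0.957900+0.938700+0.930200+0.911000+0.897500+0.874400))/(1+1424/63673) = 536/625 ≈ 0.857600

1 1/2 9579/10000
2 1 9387/10000
3 3/2 4651/5000
4 2 911/1000
5 5/2 359/400
6 3 1093/1250
7 7/2 536/625
DF(3y) is solved at step 6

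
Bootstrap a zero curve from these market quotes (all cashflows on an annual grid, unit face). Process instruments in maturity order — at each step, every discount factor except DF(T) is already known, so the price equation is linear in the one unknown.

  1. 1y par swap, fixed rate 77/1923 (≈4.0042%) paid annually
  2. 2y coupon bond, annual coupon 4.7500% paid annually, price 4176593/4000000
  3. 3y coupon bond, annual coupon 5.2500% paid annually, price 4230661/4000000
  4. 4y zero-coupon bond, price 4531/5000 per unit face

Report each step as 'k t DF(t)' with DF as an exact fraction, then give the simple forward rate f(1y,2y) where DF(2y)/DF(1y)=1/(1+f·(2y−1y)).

step 1 [1y] swap r/1=77/1923: DF=(1 − 77/1923·(0))/(1+77/1923) = 1923/2000 ≈ 0.961500
step 2 [2y] bond c/1=19/400: DF=(4176593/4000000 − 19/400·(0.961500))/(1+19/400) = 2383/2500 ≈ 0.953200
step 3 [3y] bond c/1=21/400: DF=(4230661/4000000 − 21/400·(0.961500+0.953200))/(1+21/400) = 4547/5000 ≈ 0.909400
step 4 [4y] zero: DF = P = 4531/5000 ≈ 0.906200

1 1 1923/2000
2 2 2383/2500
3 3 4547/5000
4 4 4531/5000
f(1y,2y) = ((1923/2000)/(2383/2500) − 1)/(1) = 83/9532 ≈ 0.8708%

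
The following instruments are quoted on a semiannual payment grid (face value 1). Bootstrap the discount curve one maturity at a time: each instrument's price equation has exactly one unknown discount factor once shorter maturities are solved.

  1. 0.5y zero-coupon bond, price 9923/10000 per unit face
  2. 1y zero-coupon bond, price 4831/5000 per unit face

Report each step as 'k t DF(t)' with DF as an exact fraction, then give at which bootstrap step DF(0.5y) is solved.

1 1/2 9923/10000
2 1 4831/5000
DF(0.5y) is solved at step 1

step 1 [0.5y] zero: DF = P = 9923/10000 ≈ 0.992300
step 2 [1y] zero: DF = P = 4831/5000 ≈ 0.966200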